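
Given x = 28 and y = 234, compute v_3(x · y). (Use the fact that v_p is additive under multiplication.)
v_3(6552) = 2

v_p(x) = 0 (factor: 28 = 3^0 · 28); v_p(y) = 2 (factor: 234 = 3^2 · 26). Additivity: v_p(xy) = v_p(x) + v_p(y) = 0 + 2 = 2. (Direct check: xy = 6552 = 3^2 · (728).)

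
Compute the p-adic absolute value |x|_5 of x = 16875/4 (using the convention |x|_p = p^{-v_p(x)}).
|16875/4|_5 = 1/625

Step 1 — compute v_5(x) by factoring powers of 5 out of the numerator and denominator: v_5(16875/4) = 4. Step 2 — apply |x|_p = p^{-v_p(x)} = 5^{-4} = 1/625.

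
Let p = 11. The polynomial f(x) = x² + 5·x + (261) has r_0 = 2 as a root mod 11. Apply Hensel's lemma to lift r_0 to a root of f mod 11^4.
r_3 = 13510 (mod 14641)

Hensel: r_{i+1} = r_i − f(r_i)·(f′(r_i))^{-1} mod 11^{i+2}, f′(x) = 2x + 5. Iterate:
  r_0 = 2 (mod 11)
  r_1 = 79 (mod 121)
  r_2 = 200 (mod 1331)
  r_3 = 13510 (mod 14641)
Final: r = 13510 satisfies f(r) ≡ 0 mod 11^4.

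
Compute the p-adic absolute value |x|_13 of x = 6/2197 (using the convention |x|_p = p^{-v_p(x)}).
|6/2197|_13 = 2197

Step 1 — compute v_13(x) by factoring powers of 13 out of the numerator and denominator: v_13(6/2197) = -3. Step 2 — apply |x|_p = p^{-v_p(x)} = 13^{3} = 2197.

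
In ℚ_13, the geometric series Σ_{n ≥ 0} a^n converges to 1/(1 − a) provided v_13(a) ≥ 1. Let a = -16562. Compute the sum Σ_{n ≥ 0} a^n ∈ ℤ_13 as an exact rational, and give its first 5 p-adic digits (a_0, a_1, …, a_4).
Σ a^n = 1/(1 − a) = 1/16563;  first 5 digits = (1, 0, 6, 5, 9)

v_13(a) = 2 ≥ 1, so the series converges in ℤ_13 to 1/(1 − a) = 1/(1 − (-16562)) = 1/16563. Expand this rational in ℤ_13: compute digits iteratively via d_i = x_i mod 13, x_{i+1} = (x_i − d_i)/13. The first 5 digits are (1, 0, 6, 5, 9).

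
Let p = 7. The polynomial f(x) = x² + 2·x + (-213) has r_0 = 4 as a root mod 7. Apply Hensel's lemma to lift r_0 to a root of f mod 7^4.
r_3 = 1341 (mod 2401)

Hensel: r_{i+1} = r_i − f(r_i)·(f′(r_i))^{-1} mod 7^{i+2}, f′(x) = 2x + 2. Iterate:
  r_0 = 4 (mod 7)
  r_1 = 18 (mod 49)
  r_2 = 312 (mod 343)
  r_3 = 1341 (mod 2401)
Final: r = 1341 satisfies f(r) ≡ 0 mod 7^4.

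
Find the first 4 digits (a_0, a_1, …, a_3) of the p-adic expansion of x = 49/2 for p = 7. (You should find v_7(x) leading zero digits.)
(a_0, …, a_3) = (0, 0, 4, 3)

v_7(49/2) = 2, so a_0 = ... = a_1 = 0. Factor out: x = 7^2 · u with u = 1/2 a unit in ℤ_7. Expand u iteratively via a_{v+i} = u_i mod 7, u_{i+1} = (u_i − a_{v+i})/7:
  u_0 = 1/2;  a_2 = 4;  u_1 = (u_0 − 4)/7 = -1/2
  u_1 = -1/2;  a_3 = 3;  u_2 = (u_1 − 3)/7 = -1/2
Digits: (0, 0, 4, 3).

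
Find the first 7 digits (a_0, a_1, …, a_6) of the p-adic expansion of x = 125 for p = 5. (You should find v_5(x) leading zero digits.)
(a_0, …, a_6) = (0, 0, 0, 1, 0, 0, 0)

v_5(125) = 3, so a_0 = ... = a_2 = 0. Factor out: x = 5^3 · u with u = 1 a unit in ℤ_5. Expand u iteratively via a_{v+i} = u_i mod 5, u_{i+1} = (u_i − a_{v+i})/5:
  u_0 = 1;  a_3 = 1;  u_1 = (u_0 − 1)/5 = 0
  u_1 = 0;  a_4 = 0;  u_2 = (u_1 − 0)/5 = 0
  u_2 = 0;  a_5 = 0;  u_3 = (u_2 − 0)/5 = 0
  u_3 = 0;  a_6 = 0;  u_4 = (u_3 − 0)/5 = 0
Digits: (0, 0, 0, 1, 0, 0, 0).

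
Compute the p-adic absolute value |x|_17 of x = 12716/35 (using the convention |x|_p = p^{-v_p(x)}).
|12716/35|_17 = 1/289

Step 1 — compute v_17(x) by factoring powers of 17 out of the numerator and denominator: v_17(12716/35) = 2. Step 2 — apply |x|_p = p^{-v_p(x)} = 17^{-2} = 1/289.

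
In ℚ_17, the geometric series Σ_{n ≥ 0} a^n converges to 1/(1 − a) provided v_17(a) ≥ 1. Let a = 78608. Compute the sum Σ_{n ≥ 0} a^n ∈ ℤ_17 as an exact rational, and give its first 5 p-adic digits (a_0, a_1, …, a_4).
Σ a^n = 1/(1 − a) = -1/78607;  first 5 digits = (1, 0, 0, 16, 0)

v_17(a) = 3 ≥ 1, so the series converges in ℤ_17 to 1/(1 − a) = 1/(1 − 78608) = -1/78607. Expand this rational in ℤ_17: compute digits iteratively via d_i = x_i mod 17, x_{i+1} = (x_i − d_i)/17. The first 5 digits are (1, 0, 0, 16, 0).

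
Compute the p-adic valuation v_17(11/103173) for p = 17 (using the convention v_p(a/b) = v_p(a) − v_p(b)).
v_17(11/103173) = -3

Factor powers of 17 from the numerator and denominator of the reduced fraction: 11 = 17^0 · 11 and 103173 = 17^3 · 21. Apply v_p(a/b) = v_p(a) − v_p(b): v_17(11/103173) = 0 − 3 = -3.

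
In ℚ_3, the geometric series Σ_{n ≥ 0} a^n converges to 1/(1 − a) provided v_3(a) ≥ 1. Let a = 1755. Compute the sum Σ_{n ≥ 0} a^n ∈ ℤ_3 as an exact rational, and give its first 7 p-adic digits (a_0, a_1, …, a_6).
Σ a^n = 1/(1 − a) = -1/1754;  first 7 digits = (1, 0, 0, 2, 0, 1, 0)

v_3(a) = 3 ≥ 1, so the series converges in ℤ_3 to 1/(1 − a) = 1/(1 − 1755) = -1/1754. Expand this rational in ℤ_3: compute digits iteratively via d_i = x_i mod 3, x_{i+1} = (x_i − d_i)/3. The first 7 digits are (1, 0, 0, 2, 0, 1, 0).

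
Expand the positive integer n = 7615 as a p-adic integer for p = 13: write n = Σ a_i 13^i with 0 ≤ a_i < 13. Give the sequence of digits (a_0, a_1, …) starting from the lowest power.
(a_0, a_1, …) = (10, 0, 6, 3)

Repeated division by 13 gives the digits low-to-high: 7615 = 10 + 6·13^2 + 3·13^3. Digit sequence: (10, 0, 6, 3).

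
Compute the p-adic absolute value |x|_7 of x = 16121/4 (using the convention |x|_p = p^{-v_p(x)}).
|16121/4|_7 = 1/343

Step 1 — compute v_7(x) by factoring powers of 7 out of the numerator and denominator: v_7(16121/4) = 3. Step 2 — apply |x|_p = p^{-v_p(x)} = 7^{-3} = 1/343.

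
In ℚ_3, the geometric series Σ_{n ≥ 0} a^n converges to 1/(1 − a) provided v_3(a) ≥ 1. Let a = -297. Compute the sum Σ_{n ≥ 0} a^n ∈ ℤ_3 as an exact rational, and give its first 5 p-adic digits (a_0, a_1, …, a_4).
Σ a^n = 1/(1 − a) = 1/298;  first 5 digits = (1, 0, 0, 1, 2)

v_3(a) = 3 ≥ 1, so the series converges in ℤ_3 to 1/(1 − a) = 1/(1 − (-297)) = 1/298. Expand this rational in ℤ_3: compute digits iteratively via d_i = x_i mod 3, x_{i+1} = (x_i − d_i)/3. The first 5 digits are (1, 0, 0, 1, 2).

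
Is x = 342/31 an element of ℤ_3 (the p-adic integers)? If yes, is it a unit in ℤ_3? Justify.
x ∈ ℤ_3 but not a unit; v_3(x) = 2 > 0

ℤ_3 = {x ∈ ℚ_3 : v_3(x) ≥ 0} and ℤ_3^× = {x ∈ ℤ_3 : v_3(x) = 0}. Here v_3(342/31) = v_3(num) − v_3(den) = 2; compare against these criteria.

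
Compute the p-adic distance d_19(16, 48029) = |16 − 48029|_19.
d_19(16, 48029) = 1/6859

Step 1 — x − y = 16 − 48029 = -48013. Step 2 — v_19(-48013) = 3 (factor: -48013 = −(19^3 · 7); the sign does not affect v_p). Step 3 — |x − y|_19 = 19^{-3} = 1/6859.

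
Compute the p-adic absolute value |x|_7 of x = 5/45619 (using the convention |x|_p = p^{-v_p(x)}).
|5/45619|_7 = 2401

Step 1 — compute v_7(x) by factoring powers of 7 out of the numerator and denominator: v_7(5/45619) = -4. Step 2 — apply |x|_p = p^{-v_p(x)} = 7^{4} = 2401.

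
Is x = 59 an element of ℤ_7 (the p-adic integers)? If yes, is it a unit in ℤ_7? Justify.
x ∈ ℤ_7^× (unit); v_7(x) = 0

ℤ_7 = {x ∈ ℚ_7 : v_7(x) ≥ 0} and ℤ_7^× = {x ∈ ℤ_7 : v_7(x) = 0}. Here v_7(59) = v_7(num) − v_7(den) = 0; compare against these criteria.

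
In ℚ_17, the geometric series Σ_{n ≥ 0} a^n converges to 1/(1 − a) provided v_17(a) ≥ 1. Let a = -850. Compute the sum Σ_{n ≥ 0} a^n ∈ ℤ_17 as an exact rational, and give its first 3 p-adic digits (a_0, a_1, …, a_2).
Σ a^n = 1/(1 − a) = 1/851;  first 3 digits = (1, 1, 15)

v_17(a) = 1 ≥ 1, so the series converges in ℤ_17 to 1/(1 − a) = 1/(1 − (-850)) = 1/851. Expand this rational in ℤ_17: compute digits iteratively via d_i = x_i mod 17, x_{i+1} = (x_i − d_i)/17. The first 3 digits are (1, 1, 15).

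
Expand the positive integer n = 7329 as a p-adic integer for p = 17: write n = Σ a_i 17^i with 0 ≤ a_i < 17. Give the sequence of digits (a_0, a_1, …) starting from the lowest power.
(a_0, a_1, …) = (2, 6, 8, 1)

Repeated division by 17 gives the digits low-to-high: 7329 = 2 + 6·17^1 + 8·17^2 + 1·17^3. Digit sequence: (2, 6, 8, 1).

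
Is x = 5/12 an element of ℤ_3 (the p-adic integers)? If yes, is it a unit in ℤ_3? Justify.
x ∉ ℤ_3 (v_3(x) = -1 < 0)

ℤ_3 = {x ∈ ℚ_3 : v_3(x) ≥ 0} and ℤ_3^× = {x ∈ ℤ_3 : v_3(x) = 0}. Here v_3(5/12) = v_3(num) − v_3(den) = -1; compare against these criteria.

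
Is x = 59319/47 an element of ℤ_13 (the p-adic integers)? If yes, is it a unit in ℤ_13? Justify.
x ∈ ℤ_13 but not a unit; v_13(x) = 3 > 0

ℤ_13 = {x ∈ ℚ_13 : v_13(x) ≥ 0} and ℤ_13^× = {x ∈ ℤ_13 : v_13(x) = 0}. Here v_13(59319/47) = v_13(num) − v_13(den) = 3; compare against these criteria.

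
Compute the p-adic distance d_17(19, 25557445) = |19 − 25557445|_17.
d_17(19, 25557445) = 1/1419857

Step 1 — x − y = 19 − 25557445 = -25557426. Step 2 — v_17(-25557426) = 5 (factor: -25557426 = −(17^5 · 18); the sign does not affect v_p). Step 3 — |x − y|_17 = 17^{-5} = 1/1419857.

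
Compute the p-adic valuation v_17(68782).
v_17(68782) = 3

v_17(n) is the largest exponent k such that 17^k divides n. Factor out: 68782 = 17^3 · 14. (Sign doesn't affect v_p.) So v_17(68782) = 3.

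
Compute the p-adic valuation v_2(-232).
v_2(-232) = 3

v_2(n) is the largest exponent k such that 2^k divides n. Factor out: -232 = -2^3 · 29. (Sign doesn't affect v_p.) So v_2(-232) = 3.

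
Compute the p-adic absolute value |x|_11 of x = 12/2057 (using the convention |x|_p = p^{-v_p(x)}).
|12/2057|_11 = 121

Step 1 — compute v_11(x) by factoring powers of 11 out of the numerator and denominator: v_11(12/2057) = -2. Step 2 — apply |x|_p = p^{-v_p(x)} = 11^{2} = 121.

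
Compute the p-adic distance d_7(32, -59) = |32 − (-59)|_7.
d_7(32, -59) = 1/7

Step 1 — x − y = 32 − (-59) = 91. Step 2 — v_7(91) = 1 (factor: 91 = (7^1 · 13); the sign does not affect v_p). Step 3 — |x − y|_7 = 7^{-1} = 1/7.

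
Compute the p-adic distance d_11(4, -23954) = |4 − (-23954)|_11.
d_11(4, -23954) = 1/1331

Step 1 — x − y = 4 − (-23954) = 23958. Step 2 — v_11(23958) = 3 (factor: 23958 = (11^3 · 18); the sign does not affect v_p). Step 3 — |x − y|_11 = 11^{-3} = 1/1331.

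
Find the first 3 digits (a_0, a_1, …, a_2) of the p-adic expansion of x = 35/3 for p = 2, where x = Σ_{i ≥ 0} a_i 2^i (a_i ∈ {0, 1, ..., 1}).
(a_0, …, a_2) = (1, 0, 0)

v_2(35/3) = 0 (numerator and denominator both coprime to 2), so x ∈ ℤ_2^×. Compute digits iteratively via a_i = x_i mod 2, x_{i+1} = (x_i − a_i)/2, with x_0 = x:
  x_0 = 35/3;  a_0 = 1;  x_1 = (x_0 − 1)/2 = 16/3
  x_1 = 16/3;  a_1 = 0;  x_2 = (x_1 − 0)/2 = 8/3
  x_2 = 8/3;  a_2 = 0;  x_3 = (x_2 − 0)/2 = 4/3
Digits: (1, 0, 0).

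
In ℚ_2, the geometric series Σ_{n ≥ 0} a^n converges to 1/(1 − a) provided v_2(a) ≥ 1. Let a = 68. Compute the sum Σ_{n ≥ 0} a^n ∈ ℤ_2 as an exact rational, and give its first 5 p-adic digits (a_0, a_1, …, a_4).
Σ a^n = 1/(1 − a) = -1/67;  first 5 digits = (1, 0, 1, 0, 1)

v_2(a) = 2 ≥ 1, so the series converges in ℤ_2 to 1/(1 − a) = 1/(1 − 68) = -1/67. Expand this rational in ℤ_2: compute digits iteratively via d_i = x_i mod 2, x_{i+1} = (x_i − d_i)/2. The first 5 digits are (1, 0, 1, 0, 1).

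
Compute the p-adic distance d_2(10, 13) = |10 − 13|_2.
d_2(10, 13) = 1

Step 1 — x − y = 10 − 13 = -3. Step 2 — v_2(-3) = 0 (factor: -3 = −(2^0 · 3); the sign does not affect v_p). Step 3 — |x − y|_2 = 2^{0} = 1.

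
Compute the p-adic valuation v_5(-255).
v_5(-255) = 1

v_5(n) is the largest exponent k such that 5^k divides n. Factor out: -255 = -5^1 · 51. (Sign doesn't affect v_p.) So v_5(-255) = 1.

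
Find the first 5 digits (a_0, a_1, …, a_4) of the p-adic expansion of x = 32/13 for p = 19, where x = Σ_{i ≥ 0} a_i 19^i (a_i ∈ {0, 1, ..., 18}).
(a_0, …, a_4) = (1, 3, 13, 11, 14)

v_19(32/13) = 0 (numerator and denominator both coprime to 19), so x ∈ ℤ_19^×. Compute digits iteratively via a_i = x_i mod 19, x_{i+1} = (x_i − a_i)/19, with x_0 = x:
  x_0 = 32/13;  a_0 = 1;  x_1 = (x_0 − 1)/19 = 1/13
  x_1 = 1/13;  a_1 = 3;  x_2 = (x_1 − 3)/19 = -2/13
  x_2 = -2/13;  a_2 = 13;  x_3 = (x_2 − 13)/19 = -9/13
  x_3 = -9/13;  a_3 = 11;  x_4 = (x_3 − 11)/19 = -8/13
  x_4 = -8/13;  a_4 = 14;  x_5 = (x_4 − 14)/19 = -10/13
Digits: (1, 3, 13, 11, 14).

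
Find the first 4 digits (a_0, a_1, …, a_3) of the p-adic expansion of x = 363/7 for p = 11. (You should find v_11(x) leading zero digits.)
(a_0, …, a_3) = (0, 0, 2, 3)

v_11(363/7) = 2, so a_0 = ... = a_1 = 0. Factor out: x = 11^2 · u with u = 3/7 a unit in ℤ_11. Expand u iteratively via a_{v+i} = u_i mod 11, u_{i+1} = (u_i − a_{v+i})/11:
  u_0 = 3/7;  a_2 = 2;  u_1 = (u_0 − 2)/11 = -1/7
  u_1 = -1/7;  a_3 = 3;  u_2 = (u_1 − 3)/11 = -2/7
Digits: (0, 0, 2, 3).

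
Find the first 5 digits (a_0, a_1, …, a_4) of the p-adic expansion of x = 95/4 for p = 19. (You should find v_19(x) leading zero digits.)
(a_0, …, a_4) = (0, 6, 14, 4, 14)

v_19(95/4) = 1, so a_0 = ... = a_0 = 0. Factor out: x = 19^1 · u with u = 5/4 a unit in ℤ_19. Expand u iteratively via a_{v+i} = u_i mod 19, u_{i+1} = (u_i − a_{v+i})/19:
  u_0 = 5/4;  a_1 = 6;  u_1 = (u_0 − 6)/19 = -1/4
  u_1 = -1/4;  a_2 = 14;  u_2 = (u_1 − 14)/19 = -3/4
  u_2 = -3/4;  a_3 = 4;  u_3 = (u_2 − 4)/19 = -1/4
  u_3 = -1/4;  a_4 = 14;  u_4 = (u_3 − 14)/19 = -3/4
Digits: (0, 6, 14, 4, 14).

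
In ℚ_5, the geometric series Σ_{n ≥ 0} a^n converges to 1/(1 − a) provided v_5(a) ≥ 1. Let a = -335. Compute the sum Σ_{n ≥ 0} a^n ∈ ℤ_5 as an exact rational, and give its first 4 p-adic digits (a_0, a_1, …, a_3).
Σ a^n = 1/(1 − a) = 1/336;  first 4 digits = (1, 3, 0, 2)

v_5(a) = 1 ≥ 1, so the series converges in ℤ_5 to 1/(1 − a) = 1/(1 − (-335)) = 1/336. Expand this rational in ℤ_5: compute digits iteratively via d_i = x_i mod 5, x_{i+1} = (x_i − d_i)/5. The first 4 digits are (1, 3, 0, 2).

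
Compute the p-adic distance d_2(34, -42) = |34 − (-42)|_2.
d_2(34, -42) = 1/4

Step 1 — x − y = 34 − (-42) = 76. Step 2 — v_2(76) = 2 (factor: 76 = (2^2 · 19); the sign does not affect v_p). Step 3 — |x − y|_2 = 2^{-2} = 1/4.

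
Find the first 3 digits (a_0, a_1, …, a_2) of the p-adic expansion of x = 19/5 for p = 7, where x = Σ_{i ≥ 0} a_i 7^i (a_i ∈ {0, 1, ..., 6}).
(a_0, …, a_2) = (1, 6, 2)

v_7(19/5) = 0 (numerator and denominator both coprime to 7), so x ∈ ℤ_7^×. Compute digits iteratively via a_i = x_i mod 7, x_{i+1} = (x_i − a_i)/7, with x_0 = x:
  x_0 = 19/5;  a_0 = 1;  x_1 = (x_0 − 1)/7 = 2/5
  x_1 = 2/5;  a_1 = 6;  x_2 = (x_1 − 6)/7 = -4/5
  x_2 = -4/5;  a_2 = 2;  x_3 = (x_2 − 2)/7 = -2/5
Digits: (1, 6, 2).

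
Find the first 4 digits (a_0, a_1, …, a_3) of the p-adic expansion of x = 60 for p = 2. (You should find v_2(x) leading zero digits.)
(a_0, …, a_3) = (0, 0, 1, 1)

v_2(60) = 2, so a_0 = ... = a_1 = 0. Factor out: x = 2^2 · u with u = 15 a unit in ℤ_2. Expand u iteratively via a_{v+i} = u_i mod 2, u_{i+1} = (u_i − a_{v+i})/2:
  u_0 = 15;  a_2 = 1;  u_1 = (u_0 − 1)/2 = 7
  u_1 = 7;  a_3 = 1;  u_2 = (u_1 − 1)/2 = 3
Digits: (0, 0, 1, 1).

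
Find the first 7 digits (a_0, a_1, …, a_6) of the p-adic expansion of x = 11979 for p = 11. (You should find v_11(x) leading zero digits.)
(a_0, …, a_6) = (0, 0, 0, 9, 0, 0, 0)

v_11(11979) = 3, so a_0 = ... = a_2 = 0. Factor out: x = 11^3 · u with u = 9 a unit in ℤ_11. Expand u iteratively via a_{v+i} = u_i mod 11, u_{i+1} = (u_i − a_{v+i})/11:
  u_0 = 9;  a_3 = 9;  u_1 = (u_0 − 9)/11 = 0
  u_1 = 0;  a_4 = 0;  u_2 = (u_1 − 0)/11 = 0
  u_2 = 0;  a_5 = 0;  u_3 = (u_2 − 0)/11 = 0
  u_3 = 0;  a_6 = 0;  u_4 = (u_3 − 0)/11 = 0
Digits: (0, 0, 0, 9, 0, 0, 0).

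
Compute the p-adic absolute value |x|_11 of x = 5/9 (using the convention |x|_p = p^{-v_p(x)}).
|5/9|_11 = 1

Step 1 — compute v_11(x) by factoring powers of 11 out of the numerator and denominator: v_11(5/9) = 0. Step 2 — apply |x|_p = p^{-v_p(x)} = 11^{0} = 1.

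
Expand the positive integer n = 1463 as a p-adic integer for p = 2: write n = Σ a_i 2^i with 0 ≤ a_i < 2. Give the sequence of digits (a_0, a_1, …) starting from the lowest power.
(a_0, a_1, …) = (1, 1, 1, 0, 1, 1, 0, 1, 1, 0, 1)

Repeated division by 2 gives the digits low-to-high: 1463 = 1 + 1·2^1 + 1·2^2 + 1·2^4 + 1·2^5 + 1·2^7 + 1·2^8 + 1·2^10. Digit sequence: (1, 1, 1, 0, 1, 1, 0, 1, 1, 0, 1).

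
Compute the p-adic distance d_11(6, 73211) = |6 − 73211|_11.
d_11(6, 73211) = 1/14641

Step 1 — x − y = 6 − 73211 = -73205. Step 2 — v_11(-73205) = 4 (factor: -73205 = −(11^4 · 5); the sign does not affect v_p). Step 3 — |x − y|_11 = 11^{-4} = 1/14641.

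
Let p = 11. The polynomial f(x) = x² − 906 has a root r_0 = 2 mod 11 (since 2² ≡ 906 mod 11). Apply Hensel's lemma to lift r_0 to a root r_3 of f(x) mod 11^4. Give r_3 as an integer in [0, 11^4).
r_3 = 13719 (mod 14641)

Hensel's recurrence: r_{i+1} = r_i − f(r_i)·(f′(r_i))^{-1} mod 11^{i+2}, with f′(x) = 2x. Iterate:
  r_0 = 2 (mod 11)
  r_1 = 46 (mod 121)
  r_2 = 409 (mod 1331)
  r_3 = 13719 (mod 14641)
Final: r_3 = 13719, and one checks f(r_3) ≡ 0 mod 11^4.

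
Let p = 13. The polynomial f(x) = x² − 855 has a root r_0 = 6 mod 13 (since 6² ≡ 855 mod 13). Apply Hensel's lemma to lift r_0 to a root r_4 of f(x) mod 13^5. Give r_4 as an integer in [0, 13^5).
r_4 = 11186 (mod 371293)

Hensel's recurrence: r_{i+1} = r_i − f(r_i)·(f′(r_i))^{-1} mod 13^{i+2}, with f′(x) = 2x. Iterate:
  r_0 = 6 (mod 13)
  r_1 = 32 (mod 169)
  r_2 = 201 (mod 2197)
  r_3 = 11186 (mod 28561)
  r_4 = 11186 (mod 371293)
Final: r_4 = 11186, and one checks f(r_4) ≡ 0 mod 13^5.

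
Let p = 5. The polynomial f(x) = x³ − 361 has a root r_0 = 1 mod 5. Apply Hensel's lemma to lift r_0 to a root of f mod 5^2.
r_1 = 21 (mod 25)

Hensel: r_{i+1} = r_i − f(r_i)/f′(r_i) mod 5^{i+2}, where f′(x) = 3x². Iterate:
  r_0 = 1 (mod 5)
  r_1 = 21 (mod 25)
Final: r = 21 with f(r) ≡ 0 mod 5^2.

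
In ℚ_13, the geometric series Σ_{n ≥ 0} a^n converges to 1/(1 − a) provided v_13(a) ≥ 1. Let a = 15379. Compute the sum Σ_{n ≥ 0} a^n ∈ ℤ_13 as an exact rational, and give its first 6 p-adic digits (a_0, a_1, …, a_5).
Σ a^n = 1/(1 − a) = -1/15378;  first 6 digits = (1, 0, 0, 7, 0, 0)

v_13(a) = 3 ≥ 1, so the series converges in ℤ_13 to 1/(1 − a) = 1/(1 − 15379) = -1/15378. Expand this rational in ℤ_13: compute digits iteratively via d_i = x_i mod 13, x_{i+1} = (x_i − d_i)/13. The first 6 digits are (1, 0, 0, 7, 0, 0).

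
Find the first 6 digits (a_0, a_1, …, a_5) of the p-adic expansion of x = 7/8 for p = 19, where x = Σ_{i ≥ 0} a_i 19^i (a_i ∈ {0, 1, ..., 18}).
(a_0, …, a_5) = (8, 2, 7, 2, 7, 2)

v_19(7/8) = 0 (numerator and denominator both coprime to 19), so x ∈ ℤ_19^×. Compute digits iteratively via a_i = x_i mod 19, x_{i+1} = (x_i − a_i)/19, with x_0 = x:
  x_0 = 7/8;  a_0 = 8;  x_1 = (x_0 − 8)/19 = -3/8
  x_1 = -3/8;  a_1 = 2;  x_2 = (x_1 − 2)/19 = -1/8
  x_2 = -1/8;  a_2 = 7;  x_3 = (x_2 − 7)/19 = -3/8
  x_3 = -3/8;  a_3 = 2;  x_4 = (x_3 − 2)/19 = -1/8
  x_4 = -1/8;  a_4 = 7;  x_5 = (x_4 − 7)/19 = -3/8
  x_5 = -3/8;  a_5 = 2;  x_6 = (x_5 − 2)/19 = -1/8
Digits: (8, 2, 7, 2, 7, 2).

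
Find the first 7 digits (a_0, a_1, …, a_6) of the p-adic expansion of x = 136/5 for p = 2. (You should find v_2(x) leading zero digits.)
(a_0, …, a_6) = (0, 0, 0, 1, 0, 1, 1)

v_2(136/5) = 3, so a_0 = ... = a_2 = 0. Factor out: x = 2^3 · u with u = 17/5 a unit in ℤ_2. Expand u iteratively via a_{v+i} = u_i mod 2, u_{i+1} = (u_i − a_{v+i})/2:
  u_0 = 17/5;  a_3 = 1;  u_1 = (u_0 − 1)/2 = 6/5
  u_1 = 6/5;  a_4 = 0;  u_2 = (u_1 − 0)/2 = 3/5
  u_2 = 3/5;  a_5 = 1;  u_3 = (u_2 − 1)/2 = -1/5
  u_3 = -1/5;  a_6 = 1;  u_4 = (u_3 − 1)/2 = -3/5
Digits: (0, 0, 0, 1, 0, 1, 1).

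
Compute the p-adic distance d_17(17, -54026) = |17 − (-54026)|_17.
d_17(17, -54026) = 1/4913

Step 1 — x − y = 17 − (-54026) = 54043. Step 2 — v_17(54043) = 3 (factor: 54043 = (17^3 · 11); the sign does not affect v_p). Step 3 — |x − y|_17 = 17^{-3} = 1/4913.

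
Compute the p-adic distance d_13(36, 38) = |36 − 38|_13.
d_13(36, 38) = 1

Step 1 — x − y = 36 − 38 = -2. Step 2 — v_13(-2) = 0 (factor: -2 = −(13^0 · 2); the sign does not affect v_p). Step 3 — |x − y|_13 = 13^{0} = 1.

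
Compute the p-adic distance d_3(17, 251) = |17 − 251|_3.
d_3(17, 251) = 1/9

Step 1 — x − y = 17 − 251 = -234. Step 2 — v_3(-234) = 2 (factor: -234 = −(3^2 · 26); the sign does not affect v_p). Step 3 — |x − y|_3 = 3^{-2} = 1/9.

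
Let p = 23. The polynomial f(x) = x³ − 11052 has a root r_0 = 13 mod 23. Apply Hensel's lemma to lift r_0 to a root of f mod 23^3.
r_2 = 5165 (mod 12167)

Hensel: r_{i+1} = r_i − f(r_i)/f′(r_i) mod 23^{i+2}, where f′(x) = 3x². Iterate:
  r_0 = 13 (mod 23)
  r_1 = 404 (mod 529)
  r_2 = 5165 (mod 12167)
Final: r = 5165 with f(r) ≡ 0 mod 23^3.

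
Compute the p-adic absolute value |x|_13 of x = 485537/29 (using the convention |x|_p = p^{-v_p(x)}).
|485537/29|_13 = 1/28561

Step 1 — compute v_13(x) by factoring powers of 13 out of the numerator and denominator: v_13(485537/29) = 4. Step 2 — apply |x|_p = p^{-v_p(x)} = 13^{-4} = 1/28561.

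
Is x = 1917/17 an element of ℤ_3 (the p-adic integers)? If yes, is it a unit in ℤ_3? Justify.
x ∈ ℤ_3 but not a unit; v_3(x) = 3 > 0

ℤ_3 = {x ∈ ℚ_3 : v_3(x) ≥ 0} and ℤ_3^× = {x ∈ ℤ_3 : v_3(x) = 0}. Here v_3(1917/17) = v_3(num) − v_3(den) = 3; compare against these criteria.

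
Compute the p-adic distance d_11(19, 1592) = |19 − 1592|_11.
d_11(19, 1592) = 1/121

Step 1 — x − y = 19 − 1592 = -1573. Step 2 — v_11(-1573) = 2 (factor: -1573 = −(11^2 · 13); the sign does not affect v_p). Step 3 — |x − y|_11 = 11^{-2} = 1/121.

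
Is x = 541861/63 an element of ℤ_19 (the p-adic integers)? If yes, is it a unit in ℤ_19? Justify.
x ∈ ℤ_19 but not a unit; v_19(x) = 3 > 0

ℤ_19 = {x ∈ ℚ_19 : v_19(x) ≥ 0} and ℤ_19^× = {x ∈ ℤ_19 : v_19(x) = 0}. Here v_19(541861/63) = v_19(num) − v_19(den) = 3; compare against these criteria.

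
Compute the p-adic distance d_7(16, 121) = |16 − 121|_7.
d_7(16, 121) = 1/7

Step 1 — x − y = 16 − 121 = -105. Step 2 — v_7(-105) = 1 (factor: -105 = −(7^1 · 15); the sign does not affect v_p). Step 3 — |x − y|_7 = 7^{-1} = 1/7.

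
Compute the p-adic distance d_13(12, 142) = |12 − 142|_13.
d_13(12, 142) = 1/13

Step 1 — x − y = 12 − 142 = -130. Step 2 — v_13(-130) = 1 (factor: -130 = −(13^1 · 10); the sign does not affect v_p). Step 3 — |x − y|_13 = 13^{-1} = 1/13.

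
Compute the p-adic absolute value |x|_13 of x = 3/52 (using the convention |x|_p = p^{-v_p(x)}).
|3/52|_13 = 13

Step 1 — compute v_13(x) by factoring powers of 13 out of the numerator and denominator: v_13(3/52) = -1. Step 2 — apply |x|_p = p^{-v_p(x)} = 13^{1} = 13.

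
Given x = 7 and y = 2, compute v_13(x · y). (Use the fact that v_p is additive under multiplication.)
v_13(14) = 0

v_p(x) = 0 (factor: 7 = 13^0 · 7); v_p(y) = 0 (factor: 2 = 13^0 · 2). Additivity: v_p(xy) = v_p(x) + v_p(y) = 0 + 0 = 0. (Direct check: xy = 14 = 13^0 · (14).)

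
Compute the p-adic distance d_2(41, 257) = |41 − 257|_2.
d_2(41, 257) = 1/8

Step 1 — x − y = 41 − 257 = -216. Step 2 — v_2(-216) = 3 (factor: -216 = −(2^3 · 27); the sign does not affect v_p). Step 3 — |x − y|_2 = 2^{-3} = 1/8.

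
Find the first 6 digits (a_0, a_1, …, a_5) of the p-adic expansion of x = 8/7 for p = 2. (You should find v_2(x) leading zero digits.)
(a_0, …, a_5) = (0, 0, 0, 1, 1, 1)

v_2(8/7) = 3, so a_0 = ... = a_2 = 0. Factor out: x = 2^3 · u with u = 1/7 a unit in ℤ_2. Expand u iteratively via a_{v+i} = u_i mod 2, u_{i+1} = (u_i − a_{v+i})/2:
  u_0 = 1/7;  a_3 = 1;  u_1 = (u_0 − 1)/2 = -3/7
  u_1 = -3/7;  a_4 = 1;  u_2 = (u_1 − 1)/2 = -5/7
  u_2 = -5/7;  a_5 = 1;  u_3 = (u_2 − 1)/2 = -6/7
Digits: (0, 0, 0, 1, 1, 1).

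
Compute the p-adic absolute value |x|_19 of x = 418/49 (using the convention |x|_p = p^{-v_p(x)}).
|418/49|_19 = 1/19

Step 1 — compute v_19(x) by factoring powers of 19 out of the numerator and denominator: v_19(418/49) = 1. Step 2 — apply |x|_p = p^{-v_p(x)} = 19^{-1} = 1/19.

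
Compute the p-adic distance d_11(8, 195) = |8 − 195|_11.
d_11(8, 195) = 1/11

Step 1 — x − y = 8 − 195 = -187. Step 2 — v_11(-187) = 1 (factor: -187 = −(11^1 · 17); the sign does not affect v_p). Step 3 — |x − y|_11 = 11^{-1} = 1/11.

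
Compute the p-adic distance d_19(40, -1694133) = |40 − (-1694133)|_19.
d_19(40, -1694133) = 1/130321

Step 1 — x − y = 40 − (-1694133) = 1694173. Step 2 — v_19(1694173) = 4 (factor: 1694173 = (19^4 · 13); the sign does not affect v_p). Step 3 — |x − y|_19 = 19^{-4} = 1/130321.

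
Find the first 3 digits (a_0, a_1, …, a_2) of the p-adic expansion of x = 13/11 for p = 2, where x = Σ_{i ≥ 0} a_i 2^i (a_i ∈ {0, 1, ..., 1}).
(a_0, …, a_2) = (1, 1, 1)

v_2(13/11) = 0 (numerator and denominator both coprime to 2), so x ∈ ℤ_2^×. Compute digits iteratively via a_i = x_i mod 2, x_{i+1} = (x_i − a_i)/2, with x_0 = x:
  x_0 = 13/11;  a_0 = 1;  x_1 = (x_0 − 1)/2 = 1/11
  x_1 = 1/11;  a_1 = 1;  x_2 = (x_1 − 1)/2 = -5/11
  x_2 = -5/11;  a_2 = 1;  x_3 = (x_2 − 1)/2 = -8/11
Digits: (1, 1, 1).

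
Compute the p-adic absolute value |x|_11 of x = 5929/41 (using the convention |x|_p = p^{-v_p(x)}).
|5929/41|_11 = 1/121

Step 1 — compute v_11(x) by factoring powers of 11 out of the numerator and denominator: v_11(5929/41) = 2. Step 2 — apply |x|_p = p^{-v_p(x)} = 11^{-2} = 1/121.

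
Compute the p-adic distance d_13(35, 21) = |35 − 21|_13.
d_13(35, 21) = 1

Step 1 — x − y = 35 − 21 = 14. Step 2 — v_13(14) = 0 (factor: 14 = (13^0 · 14); the sign does not affect v_p). Step 3 — |x − y|_13 = 13^{0} = 1.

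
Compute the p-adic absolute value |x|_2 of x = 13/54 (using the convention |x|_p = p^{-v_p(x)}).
|13/54|_2 = 2

Step 1 — compute v_2(x) by factoring powers of 2 out of the numerator and denominator: v_2(13/54) = -1. Step 2 — apply |x|_p = p^{-v_p(x)} = 2^{1} = 2.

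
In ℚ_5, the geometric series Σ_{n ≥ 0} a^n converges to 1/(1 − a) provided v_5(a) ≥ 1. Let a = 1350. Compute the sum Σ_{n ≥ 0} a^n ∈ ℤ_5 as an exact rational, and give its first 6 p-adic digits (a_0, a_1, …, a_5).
Σ a^n = 1/(1 − a) = -1/1349;  first 6 digits = (1, 0, 4, 0, 3, 3)

v_5(a) = 2 ≥ 1, so the series converges in ℤ_5 to 1/(1 − a) = 1/(1 − 1350) = -1/1349. Expand this rational in ℤ_5: compute digits iteratively via d_i = x_i mod 5, x_{i+1} = (x_i − d_i)/5. The first 6 digits are (1, 0, 4, 0, 3, 3).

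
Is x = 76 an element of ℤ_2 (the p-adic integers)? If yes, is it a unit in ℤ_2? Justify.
x ∈ ℤ_2 but not a unit; v_2(x) = 2 > 0

ℤ_2 = {x ∈ ℚ_2 : v_2(x) ≥ 0} and ℤ_2^× = {x ∈ ℤ_2 : v_2(x) = 0}. Here v_2(76) = v_2(num) − v_2(den) = 2; compare against these criteria.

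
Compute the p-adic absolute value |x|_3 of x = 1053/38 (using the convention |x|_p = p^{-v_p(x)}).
|1053/38|_3 = 1/81

Step 1 — compute v_3(x) by factoring powers of 3 out of the numerator and denominator: v_3(1053/38) = 4. Step 2 — apply |x|_p = p^{-v_p(x)} = 3^{-4} = 1/81.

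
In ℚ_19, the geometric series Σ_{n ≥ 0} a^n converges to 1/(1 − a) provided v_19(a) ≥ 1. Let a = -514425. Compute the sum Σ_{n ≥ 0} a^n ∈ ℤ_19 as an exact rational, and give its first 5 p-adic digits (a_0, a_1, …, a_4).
Σ a^n = 1/(1 − a) = 1/514426;  first 5 digits = (1, 0, 0, 1, 15)

v_19(a) = 3 ≥ 1, so the series converges in ℤ_19 to 1/(1 − a) = 1/(1 − (-514425)) = 1/514426. Expand this rational in ℤ_19: compute digits iteratively via d_i = x_i mod 19, x_{i+1} = (x_i − d_i)/19. The first 5 digits are (1, 0, 0, 1, 15).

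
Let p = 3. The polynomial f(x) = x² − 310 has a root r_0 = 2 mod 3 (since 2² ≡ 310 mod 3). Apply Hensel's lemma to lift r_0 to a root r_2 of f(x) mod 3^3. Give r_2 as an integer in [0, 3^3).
r_2 = 11 (mod 27)

Hensel's recurrence: r_{i+1} = r_i − f(r_i)·(f′(r_i))^{-1} mod 3^{i+2}, with f′(x) = 2x. Iterate:
  r_0 = 2 (mod 3)
  r_1 = 2 (mod 9)
  r_2 = 11 (mod 27)
Final: r_2 = 11, and one checks f(r_2) ≡ 0 mod 3^3.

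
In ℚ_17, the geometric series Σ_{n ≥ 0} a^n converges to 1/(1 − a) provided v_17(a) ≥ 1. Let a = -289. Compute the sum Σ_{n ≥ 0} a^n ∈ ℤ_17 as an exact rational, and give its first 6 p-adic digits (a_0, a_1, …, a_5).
Σ a^n = 1/(1 − a) = 1/290;  first 6 digits = (1, 0, 16, 16, 0, 0)

v_17(a) = 2 ≥ 1, so the series converges in ℤ_17 to 1/(1 − a) = 1/(1 − (-289)) = 1/290. Expand this rational in ℤ_17: compute digits iteratively via d_i = x_i mod 17, x_{i+1} = (x_i − d_i)/17. The first 6 digits are (1, 0, 16, 16, 0, 0).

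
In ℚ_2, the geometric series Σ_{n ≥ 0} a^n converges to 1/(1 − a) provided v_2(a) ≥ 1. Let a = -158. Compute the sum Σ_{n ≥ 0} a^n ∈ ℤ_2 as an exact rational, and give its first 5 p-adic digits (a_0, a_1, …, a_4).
Σ a^n = 1/(1 − a) = 1/159;  first 5 digits = (1, 1, 1, 1, 1)

v_2(a) = 1 ≥ 1, so the series converges in ℤ_2 to 1/(1 − a) = 1/(1 − (-158)) = 1/159. Expand this rational in ℤ_2: compute digits iteratively via d_i = x_i mod 2, x_{i+1} = (x_i − d_i)/2. The first 5 digits are (1, 1, 1, 1, 1).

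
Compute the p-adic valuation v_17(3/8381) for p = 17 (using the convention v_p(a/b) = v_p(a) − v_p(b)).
v_17(3/8381) = -2

Factor powers of 17 from the numerator and denominator of the reduced fraction: 3 = 17^0 · 3 and 8381 = 17^2 · 29. Apply v_p(a/b) = v_p(a) − v_p(b): v_17(3/8381) = 0 − 2 = -2.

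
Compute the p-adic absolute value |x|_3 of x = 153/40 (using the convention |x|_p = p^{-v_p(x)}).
|153/40|_3 = 1/9

Step 1 — compute v_3(x) by factoring powers of 3 out of the numerator and denominator: v_3(153/40) = 2. Step 2 — apply |x|_p = p^{-v_p(x)} = 3^{-2} = 1/9.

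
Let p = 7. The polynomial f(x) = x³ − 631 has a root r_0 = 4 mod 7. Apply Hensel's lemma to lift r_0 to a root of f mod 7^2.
r_1 = 25 (mod 49)

Hensel: r_{i+1} = r_i − f(r_i)/f′(r_i) mod 7^{i+2}, where f′(x) = 3x². Iterate:
  r_0 = 4 (mod 7)
  r_1 = 25 (mod 49)
Final: r = 25 with f(r) ≡ 0 mod 7^2.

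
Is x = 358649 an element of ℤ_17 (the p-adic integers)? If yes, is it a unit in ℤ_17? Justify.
x ∈ ℤ_17 but not a unit; v_17(x) = 3 > 0

ℤ_17 = {x ∈ ℚ_17 : v_17(x) ≥ 0} and ℤ_17^× = {x ∈ ℤ_17 : v_17(x) = 0}. Here v_17(358649) = v_17(num) − v_17(den) = 3; compare against these criteria.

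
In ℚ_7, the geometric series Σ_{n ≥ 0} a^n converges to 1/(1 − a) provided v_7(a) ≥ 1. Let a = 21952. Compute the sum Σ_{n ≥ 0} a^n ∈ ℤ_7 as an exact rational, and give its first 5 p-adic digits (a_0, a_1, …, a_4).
Σ a^n = 1/(1 − a) = -1/21951;  first 5 digits = (1, 0, 0, 1, 2)

v_7(a) = 3 ≥ 1, so the series converges in ℤ_7 to 1/(1 − a) = 1/(1 − 21952) = -1/21951. Expand this rational in ℤ_7: compute digits iteratively via d_i = x_i mod 7, x_{i+1} = (x_i − d_i)/7. The first 5 digits are (1, 0, 0, 1, 2).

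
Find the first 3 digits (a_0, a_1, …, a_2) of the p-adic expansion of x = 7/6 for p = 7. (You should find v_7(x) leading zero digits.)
(a_0, …, a_2) = (0, 6, 5)

v_7(7/6) = 1, so a_0 = ... = a_0 = 0. Factor out: x = 7^1 · u with u = 1/6 a unit in ℤ_7. Expand u iteratively via a_{v+i} = u_i mod 7, u_{i+1} = (u_i − a_{v+i})/7:
  u_0 = 1/6;  a_1 = 6;  u_1 = (u_0 − 6)/7 = -5/6
  u_1 = -5/6;  a_2 = 5;  u_2 = (u_1 − 5)/7 = -5/6
Digits: (0, 6, 5).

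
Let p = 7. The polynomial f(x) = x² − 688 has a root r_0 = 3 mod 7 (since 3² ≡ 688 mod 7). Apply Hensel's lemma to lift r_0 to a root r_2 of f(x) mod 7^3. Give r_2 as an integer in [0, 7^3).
r_2 = 108 (mod 343)

Hensel's recurrence: r_{i+1} = r_i − f(r_i)·(f′(r_i))^{-1} mod 7^{i+2}, with f′(x) = 2x. Iterate:
  r_0 = 3 (mod 7)
  r_1 = 10 (mod 49)
  r_2 = 108 (mod 343)
Final: r_2 = 108, and one checks f(r_2) ≡ 0 mod 7^3.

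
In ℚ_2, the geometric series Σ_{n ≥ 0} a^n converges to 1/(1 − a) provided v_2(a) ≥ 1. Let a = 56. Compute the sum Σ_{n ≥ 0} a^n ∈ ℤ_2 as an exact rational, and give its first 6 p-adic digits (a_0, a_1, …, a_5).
Σ a^n = 1/(1 − a) = -1/55;  first 6 digits = (1, 0, 0, 1, 1, 1)

v_2(a) = 3 ≥ 1, so the series converges in ℤ_2 to 1/(1 − a) = 1/(1 − 56) = -1/55. Expand this rational in ℤ_2: compute digits iteratively via d_i = x_i mod 2, x_{i+1} = (x_i − d_i)/2. The first 6 digits are (1, 0, 0, 1, 1, 1).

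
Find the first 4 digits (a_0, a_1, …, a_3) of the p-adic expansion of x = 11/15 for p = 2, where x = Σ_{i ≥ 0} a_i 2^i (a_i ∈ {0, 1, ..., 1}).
(a_0, …, a_3) = (1, 0, 1, 0)

v_2(11/15) = 0 (numerator and denominator both coprime to 2), so x ∈ ℤ_2^×. Compute digits iteratively via a_i = x_i mod 2, x_{i+1} = (x_i − a_i)/2, with x_0 = x:
  x_0 = 11/15;  a_0 = 1;  x_1 = (x_0 − 1)/2 = -2/15
  x_1 = -2/15;  a_1 = 0;  x_2 = (x_1 − 0)/2 = -1/15
  x_2 = -1/15;  a_2 = 1;  x_3 = (x_2 − 1)/2 = -8/15
  x_3 = -8/15;  a_3 = 0;  x_4 = (x_3 − 0)/2 = -4/15
Digits: (1, 0, 1, 0).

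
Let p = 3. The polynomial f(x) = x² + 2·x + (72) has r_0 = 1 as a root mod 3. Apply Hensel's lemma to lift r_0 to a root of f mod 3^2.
r_1 = 7 (mod 9)

Hensel: r_{i+1} = r_i − f(r_i)·(f′(r_i))^{-1} mod 3^{i+2}, f′(x) = 2x + 2. Iterate:
  r_0 = 1 (mod 3)
  r_1 = 7 (mod 9)
Final: r = 7 satisfies f(r) ≡ 0 mod 3^2.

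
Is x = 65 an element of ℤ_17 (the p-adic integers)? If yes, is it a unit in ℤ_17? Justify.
x ∈ ℤ_17^× (unit); v_17(x) = 0

ℤ_17 = {x ∈ ℚ_17 : v_17(x) ≥ 0} and ℤ_17^× = {x ∈ ℤ_17 : v_17(x) = 0}. Here v_17(65) = v_17(num) − v_17(den) = 0; compare against these criteria.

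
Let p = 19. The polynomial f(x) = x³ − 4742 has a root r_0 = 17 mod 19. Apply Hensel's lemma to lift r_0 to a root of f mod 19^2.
r_1 = 93 (mod 361)

Hensel: r_{i+1} = r_i − f(r_i)/f′(r_i) mod 19^{i+2}, where f′(x) = 3x². Iterate:
  r_0 = 17 (mod 19)
  r_1 = 93 (mod 361)
Final: r = 93 with f(r) ≡ 0 mod 19^2.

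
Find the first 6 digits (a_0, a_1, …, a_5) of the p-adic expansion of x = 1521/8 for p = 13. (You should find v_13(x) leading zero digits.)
(a_0, …, a_5) = (0, 0, 6, 11, 4, 11)

v_13(1521/8) = 2, so a_0 = ... = a_1 = 0. Factor out: x = 13^2 · u with u = 9/8 a unit in ℤ_13. Expand u iteratively via a_{v+i} = u_i mod 13, u_{i+1} = (u_i − a_{v+i})/13:
  u_0 = 9/8;  a_2 = 6;  u_1 = (u_0 − 6)/13 = -3/8
  u_1 = -3/8;  a_3 = 11;  u_2 = (u_1 − 11)/13 = -7/8
  u_2 = -7/8;  a_4 = 4;  u_3 = (u_2 − 4)/13 = -3/8
  u_3 = -3/8;  a_5 = 11;  u_4 = (u_3 − 11)/13 = -7/8
Digits: (0, 0, 6, 11, 4, 11).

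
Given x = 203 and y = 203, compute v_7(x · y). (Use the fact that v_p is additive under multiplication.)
v_7(41209) = 2

v_p(x) = 1 (factor: 203 = 7^1 · 29); v_p(y) = 1 (factor: 203 = 7^1 · 29). Additivity: v_p(xy) = v_p(x) + v_p(y) = 1 + 1 = 2. (Direct check: xy = 41209 = 7^2 · (841).)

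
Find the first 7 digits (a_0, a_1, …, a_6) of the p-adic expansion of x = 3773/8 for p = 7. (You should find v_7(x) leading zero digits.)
(a_0, …, a_6) = (0, 0, 0, 4, 4, 2, 4)

v_7(3773/8) = 3, so a_0 = ... = a_2 = 0. Factor out: x = 7^3 · u with u = 11/8 a unit in ℤ_7. Expand u iteratively via a_{v+i} = u_i mod 7, u_{i+1} = (u_i − a_{v+i})/7:
  u_0 = 11/8;  a_3 = 4;  u_1 = (u_0 − 4)/7 = -3/8
  u_1 = -3/8;  a_4 = 4;  u_2 = (u_1 − 4)/7 = -5/8
  u_2 = -5/8;  a_5 = 2;  u_3 = (u_2 − 2)/7 = -3/8
  u_3 = -3/8;  a_6 = 4;  u_4 = (u_3 − 4)/7 = -5/8
Digits: (0, 0, 0, 4, 4, 2, 4).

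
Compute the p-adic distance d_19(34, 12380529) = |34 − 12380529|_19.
d_19(34, 12380529) = 1/2476099

Step 1 — x − y = 34 − 12380529 = -12380495. Step 2 — v_19(-12380495) = 5 (factor: -12380495 = −(19^5 · 5); the sign does not affect v_p). Step 3 — |x − y|_19 = 19^{-5} = 1/2476099.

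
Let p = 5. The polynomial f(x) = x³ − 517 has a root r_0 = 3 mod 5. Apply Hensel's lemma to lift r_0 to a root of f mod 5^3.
r_2 = 73 (mod 125)

Hensel: r_{i+1} = r_i − f(r_i)/f′(r_i) mod 5^{i+2}, where f′(x) = 3x². Iterate:
  r_0 = 3 (mod 5)
  r_1 = 23 (mod 25)
  r_2 = 73 (mod 125)
Final: r = 73 with f(r) ≡ 0 mod 5^3.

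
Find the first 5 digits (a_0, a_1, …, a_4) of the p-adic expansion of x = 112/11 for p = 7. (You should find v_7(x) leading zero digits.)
(a_0, …, a_4) = (0, 4, 6, 1, 1)

v_7(112/11) = 1, so a_0 = ... = a_0 = 0. Factor out: x = 7^1 · u with u = 16/11 a unit in ℤ_7. Expand u iteratively via a_{v+i} = u_i mod 7, u_{i+1} = (u_i − a_{v+i})/7:
  u_0 = 16/11;  a_1 = 4;  u_1 = (u_0 − 4)/7 = -4/11
  u_1 = -4/11;  a_2 = 6;  u_2 = (u_1 − 6)/7 = -10/11
  u_2 = -10/11;  a_3 = 1;  u_3 = (u_2 − 1)/7 = -3/11
  u_3 = -3/11;  a_4 = 1;  u_4 = (u_3 − 1)/7 = -2/11
Digits: (0, 4, 6, 1, 1).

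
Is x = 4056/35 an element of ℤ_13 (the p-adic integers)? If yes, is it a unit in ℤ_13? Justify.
x ∈ ℤ_13 but not a unit; v_13(x) = 2 > 0

ℤ_13 = {x ∈ ℚ_13 : v_13(x) ≥ 0} and ℤ_13^× = {x ∈ ℤ_13 : v_13(x) = 0}. Here v_13(4056/35) = v_13(num) − v_13(den) = 2; compare against these criteria.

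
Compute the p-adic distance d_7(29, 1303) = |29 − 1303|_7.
d_7(29, 1303) = 1/49

Step 1 — x − y = 29 − 1303 = -1274. Step 2 — v_7(-1274) = 2 (factor: -1274 = −(7^2 · 26); the sign does not affect v_p). Step 3 — |x − y|_7 = 7^{-2} = 1/49.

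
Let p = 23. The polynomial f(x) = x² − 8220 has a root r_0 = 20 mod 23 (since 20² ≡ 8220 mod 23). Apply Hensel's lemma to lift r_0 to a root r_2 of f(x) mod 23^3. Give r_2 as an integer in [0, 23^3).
r_2 = 1009 (mod 12167)

Hensel's recurrence: r_{i+1} = r_i − f(r_i)·(f′(r_i))^{-1} mod 23^{i+2}, with f′(x) = 2x. Iterate:
  r_0 = 20 (mod 23)
  r_1 = 480 (mod 529)
  r_2 = 1009 (mod 12167)
Final: r_2 = 1009, and one checks f(r_2) ≡ 0 mod 23^3.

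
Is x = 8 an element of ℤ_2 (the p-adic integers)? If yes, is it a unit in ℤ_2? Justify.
x ∈ ℤ_2 but not a unit; v_2(x) = 3 > 0

ℤ_2 = {x ∈ ℚ_2 : v_2(x) ≥ 0} and ℤ_2^× = {x ∈ ℤ_2 : v_2(x) = 0}. Here v_2(8) = v_2(num) − v_2(den) = 3; compare against these criteria.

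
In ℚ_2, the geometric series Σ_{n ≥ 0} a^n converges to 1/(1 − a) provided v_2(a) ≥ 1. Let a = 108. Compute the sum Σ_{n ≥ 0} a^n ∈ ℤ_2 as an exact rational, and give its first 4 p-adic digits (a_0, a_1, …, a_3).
Σ a^n = 1/(1 − a) = -1/107;  first 4 digits = (1, 0, 1, 1)

v_2(a) = 2 ≥ 1, so the series converges in ℤ_2 to 1/(1 − a) = 1/(1 − 108) = -1/107. Expand this rational in ℤ_2: compute digits iteratively via d_i = x_i mod 2, x_{i+1} = (x_i − d_i)/2. The first 4 digits are (1, 0, 1, 1).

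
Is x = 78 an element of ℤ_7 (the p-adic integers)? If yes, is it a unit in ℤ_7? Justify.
x ∈ ℤ_7^× (unit); v_7(x) = 0

ℤ_7 = {x ∈ ℚ_7 : v_7(x) ≥ 0} and ℤ_7^× = {x ∈ ℤ_7 : v_7(x) = 0}. Here v_7(78) = v_7(num) − v_7(den) = 0; compare against these criteria.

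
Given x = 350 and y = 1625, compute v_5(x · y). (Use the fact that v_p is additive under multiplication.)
v_5(568750) = 5

v_p(x) = 2 (factor: 350 = 5^2 · 14); v_p(y) = 3 (factor: 1625 = 5^3 · 13). Additivity: v_p(xy) = v_p(x) + v_p(y) = 2 + 3 = 5. (Direct check: xy = 568750 = 5^5 · (182).)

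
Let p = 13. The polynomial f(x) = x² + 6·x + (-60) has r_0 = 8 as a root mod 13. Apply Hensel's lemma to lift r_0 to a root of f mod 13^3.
r_2 = 697 (mod 2197)

Hensel: r_{i+1} = r_i − f(r_i)·(f′(r_i))^{-1} mod 13^{i+2}, f′(x) = 2x + 6. Iterate:
  r_0 = 8 (mod 13)
  r_1 = 21 (mod 169)
  r_2 = 697 (mod 2197)
Final: r = 697 satisfies f(r) ≡ 0 mod 13^3.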